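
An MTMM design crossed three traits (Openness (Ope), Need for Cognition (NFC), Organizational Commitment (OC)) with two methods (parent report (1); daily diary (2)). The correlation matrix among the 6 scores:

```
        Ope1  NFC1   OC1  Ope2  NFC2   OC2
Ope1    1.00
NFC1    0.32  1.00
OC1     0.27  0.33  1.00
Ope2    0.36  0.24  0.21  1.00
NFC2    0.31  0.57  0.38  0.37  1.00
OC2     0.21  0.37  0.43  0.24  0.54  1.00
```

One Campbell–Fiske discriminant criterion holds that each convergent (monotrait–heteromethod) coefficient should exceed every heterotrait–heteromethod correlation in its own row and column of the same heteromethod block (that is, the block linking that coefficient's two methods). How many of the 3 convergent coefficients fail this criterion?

0

Convergent coefficients and their comparison sets:
Ope (methods 1·2): 0.36 vs {0.31, 0.24, 0.21, 0.21} → pass.
NFC (methods 1·2): 0.57 vs {0.24, 0.31, 0.37, 0.38} → pass.
OC (methods 1·2): 0.43 vs {0.21, 0.21, 0.38, 0.37} → pass.
0 of 3 fail.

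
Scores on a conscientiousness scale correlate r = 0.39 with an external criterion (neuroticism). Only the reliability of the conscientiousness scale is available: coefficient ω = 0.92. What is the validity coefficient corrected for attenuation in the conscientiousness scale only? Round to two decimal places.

Single correction: r_c = r_obs / √r_xx = 0.39 / √0.92 = 0.39 / 0.9592 ≈ 0.41.

0.41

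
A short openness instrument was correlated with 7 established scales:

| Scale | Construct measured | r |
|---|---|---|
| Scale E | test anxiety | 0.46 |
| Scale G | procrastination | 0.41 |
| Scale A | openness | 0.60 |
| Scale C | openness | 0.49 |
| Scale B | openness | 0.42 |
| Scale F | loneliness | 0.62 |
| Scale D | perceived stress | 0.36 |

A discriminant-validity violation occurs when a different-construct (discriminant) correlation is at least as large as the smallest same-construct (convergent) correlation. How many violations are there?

Convergent (same construct = openness): Scale A, Scale C, Scale B.
Smallest convergent = 0.42. Discriminant values: 0.46, 0.41, 0.62, 0.36; count ≥ 0.42 → 2.

2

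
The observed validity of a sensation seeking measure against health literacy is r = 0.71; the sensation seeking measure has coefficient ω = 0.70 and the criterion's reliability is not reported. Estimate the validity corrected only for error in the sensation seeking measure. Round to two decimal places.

0.85

Single correction: r_c = r_obs / √r_xx = 0.71 / √0.70 = 0.71 / 0.8367 ≈ 0.85.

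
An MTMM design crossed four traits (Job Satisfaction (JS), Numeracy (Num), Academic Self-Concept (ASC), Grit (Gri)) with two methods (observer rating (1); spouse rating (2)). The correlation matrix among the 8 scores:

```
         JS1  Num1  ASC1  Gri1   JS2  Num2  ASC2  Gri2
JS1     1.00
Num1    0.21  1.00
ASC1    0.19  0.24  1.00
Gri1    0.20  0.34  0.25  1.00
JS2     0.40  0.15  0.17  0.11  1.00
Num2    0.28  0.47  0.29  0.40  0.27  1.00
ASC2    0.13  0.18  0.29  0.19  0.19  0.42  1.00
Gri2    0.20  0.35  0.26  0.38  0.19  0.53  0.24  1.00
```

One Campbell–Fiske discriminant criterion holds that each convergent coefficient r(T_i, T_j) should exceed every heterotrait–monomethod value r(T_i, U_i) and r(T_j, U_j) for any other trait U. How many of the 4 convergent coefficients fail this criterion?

3

Checking each validity diagonal entry against its comparison values:
JS (methods 1·2): 0.40 vs {0.21, 0.27, 0.19, 0.19, 0.20, 0.19} → pass.
Num (methods 1·2): 0.47 vs {0.21, 0.27, 0.24, 0.42, 0.34, 0.53} → fail.
ASC (methods 1·2): 0.29 vs {0.19, 0.19, 0.24, 0.42, 0.25, 0.24} → fail.
Gri (methods 1·2): 0.38 vs {0.20, 0.19, 0.34, 0.53, 0.25, 0.24} → fail.
3 of 4 fail.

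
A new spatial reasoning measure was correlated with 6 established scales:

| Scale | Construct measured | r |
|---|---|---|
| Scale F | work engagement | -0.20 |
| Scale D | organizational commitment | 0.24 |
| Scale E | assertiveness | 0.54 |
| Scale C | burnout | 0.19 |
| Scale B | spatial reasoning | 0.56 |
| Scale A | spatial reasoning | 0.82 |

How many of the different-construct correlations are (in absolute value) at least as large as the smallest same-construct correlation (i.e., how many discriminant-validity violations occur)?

Convergent (same construct = spatial reasoning): Scale B, Scale A.
Smallest convergent = 0.56. Discriminant |r|: 0.20, 0.24, 0.54, 0.19; count ≥ 0.56 → 0.

0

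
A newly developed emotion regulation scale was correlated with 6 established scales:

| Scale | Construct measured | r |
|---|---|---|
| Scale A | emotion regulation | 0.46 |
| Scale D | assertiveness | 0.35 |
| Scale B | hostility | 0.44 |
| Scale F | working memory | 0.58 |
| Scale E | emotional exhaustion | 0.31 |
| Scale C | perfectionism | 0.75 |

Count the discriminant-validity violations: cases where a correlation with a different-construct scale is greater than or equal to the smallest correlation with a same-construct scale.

2

Convergent (same construct = emotion regulation): Scale A.
Smallest convergent = 0.46. Discriminant values: 0.35, 0.44, 0.58, 0.31, 0.75; count ≥ 0.46 → 2.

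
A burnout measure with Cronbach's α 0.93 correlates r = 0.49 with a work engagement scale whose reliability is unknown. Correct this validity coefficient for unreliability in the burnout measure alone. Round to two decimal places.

0.51

Single correction: r_c = r_obs / √r_xx = 0.49 / √0.93 = 0.49 / 0.9644 ≈ 0.51.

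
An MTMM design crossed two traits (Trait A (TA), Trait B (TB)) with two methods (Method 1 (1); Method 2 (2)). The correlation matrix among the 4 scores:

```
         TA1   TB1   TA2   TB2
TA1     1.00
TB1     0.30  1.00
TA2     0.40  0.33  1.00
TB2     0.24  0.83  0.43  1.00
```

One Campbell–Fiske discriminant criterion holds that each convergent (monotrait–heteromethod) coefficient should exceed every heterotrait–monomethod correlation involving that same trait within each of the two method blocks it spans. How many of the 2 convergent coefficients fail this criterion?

Checking each validity diagonal entry against its comparison values:
TA (methods 1·2): 0.40 vs {0.30, 0.43} → fail.
TB (methods 1·2): 0.83 vs {0.30, 0.43} → pass.
1 of 2 fail.

1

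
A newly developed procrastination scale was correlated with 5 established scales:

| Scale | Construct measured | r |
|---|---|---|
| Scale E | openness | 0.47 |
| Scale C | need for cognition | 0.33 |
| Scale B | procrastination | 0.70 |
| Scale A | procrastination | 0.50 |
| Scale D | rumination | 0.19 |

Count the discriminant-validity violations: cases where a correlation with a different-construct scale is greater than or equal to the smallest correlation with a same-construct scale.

0

Convergent (same construct = procrastination): Scale B, Scale A.
Smallest convergent = 0.50. Discriminant values: 0.47, 0.33, 0.19; count ≥ 0.50 → 0.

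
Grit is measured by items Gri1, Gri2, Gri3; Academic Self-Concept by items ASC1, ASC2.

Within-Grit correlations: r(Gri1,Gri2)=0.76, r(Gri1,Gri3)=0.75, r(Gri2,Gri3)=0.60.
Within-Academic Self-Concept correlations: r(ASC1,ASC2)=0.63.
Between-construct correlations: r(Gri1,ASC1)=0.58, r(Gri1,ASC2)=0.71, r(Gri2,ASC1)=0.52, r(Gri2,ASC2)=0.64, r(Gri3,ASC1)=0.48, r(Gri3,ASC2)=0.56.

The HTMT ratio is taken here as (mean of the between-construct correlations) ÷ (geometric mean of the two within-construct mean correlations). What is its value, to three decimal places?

0.874

Between-construct mean = 3.49/6 = 0.5817.
Mean within-Gri = 2.11/3 = 0.7033; mean within-ASC = 0.63/1 = 0.6300.
Geometric mean = √(0.7033 × 0.6300) = 0.6656.
HTMT = 0.5817 / 0.6656 = 0.874.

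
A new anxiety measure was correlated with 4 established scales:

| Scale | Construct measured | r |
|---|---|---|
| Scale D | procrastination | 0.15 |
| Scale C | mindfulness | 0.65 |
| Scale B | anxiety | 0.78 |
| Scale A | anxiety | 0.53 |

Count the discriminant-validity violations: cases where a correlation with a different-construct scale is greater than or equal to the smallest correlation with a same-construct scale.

Convergent (same construct = anxiety): Scale B, Scale A.
Smallest convergent = 0.53. Discriminant values: 0.15, 0.65; count ≥ 0.53 → 1.

1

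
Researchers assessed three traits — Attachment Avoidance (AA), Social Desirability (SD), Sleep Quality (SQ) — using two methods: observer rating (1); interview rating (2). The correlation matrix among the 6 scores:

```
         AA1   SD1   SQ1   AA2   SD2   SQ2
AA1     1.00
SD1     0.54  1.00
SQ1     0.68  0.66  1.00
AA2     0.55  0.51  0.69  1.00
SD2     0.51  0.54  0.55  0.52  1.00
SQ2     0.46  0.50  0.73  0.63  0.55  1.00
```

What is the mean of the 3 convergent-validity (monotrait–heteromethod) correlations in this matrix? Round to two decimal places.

0.61

Convergent values: 0.55, 0.54, 0.73; mean = 1.82/3 = 0.61.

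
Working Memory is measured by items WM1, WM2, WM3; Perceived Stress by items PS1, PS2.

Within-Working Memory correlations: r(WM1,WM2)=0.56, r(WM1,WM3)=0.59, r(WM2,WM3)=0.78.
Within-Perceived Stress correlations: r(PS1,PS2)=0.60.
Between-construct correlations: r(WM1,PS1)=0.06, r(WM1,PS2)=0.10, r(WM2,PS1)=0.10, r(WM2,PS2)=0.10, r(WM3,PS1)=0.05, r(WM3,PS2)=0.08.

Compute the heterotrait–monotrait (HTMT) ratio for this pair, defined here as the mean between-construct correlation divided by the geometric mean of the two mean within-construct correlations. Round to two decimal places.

0.13

Mean between = 0.49/6 = 0.0817.
Mean within-WM = 1.93/3 = 0.6433; mean within-PS = 0.60/1 = 0.6000.
Geometric mean = √(0.6433 × 0.6000) = 0.6213.
HTMT = 0.0817 / 0.6213 = 0.13.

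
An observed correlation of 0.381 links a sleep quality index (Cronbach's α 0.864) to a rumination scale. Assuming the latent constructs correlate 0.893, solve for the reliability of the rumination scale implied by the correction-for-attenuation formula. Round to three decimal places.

0.211

r_true = r_obs / √(r_xx · r_yy) ⇒ 0.893 = 0.381 / √(0.864 · r_yy).
√(0.864 · r_yy) = 0.381 / 0.893 = 0.4267; 0.864 · r_yy = 0.1821; r_yy = 0.1821 / 0.864 ≈ 0.211.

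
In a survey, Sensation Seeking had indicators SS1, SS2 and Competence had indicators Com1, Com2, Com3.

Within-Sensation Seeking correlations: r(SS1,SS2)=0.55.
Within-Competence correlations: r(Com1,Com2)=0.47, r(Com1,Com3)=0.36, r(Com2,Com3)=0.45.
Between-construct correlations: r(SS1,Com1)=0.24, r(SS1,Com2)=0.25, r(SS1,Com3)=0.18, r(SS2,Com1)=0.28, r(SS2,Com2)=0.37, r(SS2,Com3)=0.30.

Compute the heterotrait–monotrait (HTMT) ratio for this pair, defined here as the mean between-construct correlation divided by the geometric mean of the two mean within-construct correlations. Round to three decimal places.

0.557

Mean between = 1.62/6 = 0.2700.
Mean within-SS = 0.55/1 = 0.5500; mean within-Com = 1.28/3 = 0.4267.
Geometric mean = √(0.5500 × 0.4267) = 0.4844.
HTMT = 0.2700 / 0.4844 = 0.557.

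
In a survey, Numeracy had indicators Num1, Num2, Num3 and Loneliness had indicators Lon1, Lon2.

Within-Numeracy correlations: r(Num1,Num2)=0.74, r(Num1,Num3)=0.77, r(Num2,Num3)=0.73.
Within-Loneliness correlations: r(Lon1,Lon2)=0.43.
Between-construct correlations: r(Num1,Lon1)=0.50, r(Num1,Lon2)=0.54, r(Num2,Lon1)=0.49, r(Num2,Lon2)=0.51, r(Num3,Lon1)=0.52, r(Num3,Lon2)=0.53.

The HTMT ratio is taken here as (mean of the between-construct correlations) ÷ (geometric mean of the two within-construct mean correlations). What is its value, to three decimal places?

Between-construct mean = 3.09/6 = 0.5150.
Mean within-Num = 2.24/3 = 0.7467; mean within-Lon = 0.43/1 = 0.4300.
Geometric mean = √(0.7467 × 0.4300) = 0.5666.
HTMT = 0.5150 / 0.5666 = 0.909.

0.909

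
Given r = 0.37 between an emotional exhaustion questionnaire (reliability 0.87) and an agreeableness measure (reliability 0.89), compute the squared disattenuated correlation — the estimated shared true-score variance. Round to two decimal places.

0.18

Disattenuated r = 0.37 / √(0.87 × 0.89) = 0.37 / 0.8799 = 0.4205.
Shared true-score variance = 0.4205² = 0.1768 ≈ 0.18.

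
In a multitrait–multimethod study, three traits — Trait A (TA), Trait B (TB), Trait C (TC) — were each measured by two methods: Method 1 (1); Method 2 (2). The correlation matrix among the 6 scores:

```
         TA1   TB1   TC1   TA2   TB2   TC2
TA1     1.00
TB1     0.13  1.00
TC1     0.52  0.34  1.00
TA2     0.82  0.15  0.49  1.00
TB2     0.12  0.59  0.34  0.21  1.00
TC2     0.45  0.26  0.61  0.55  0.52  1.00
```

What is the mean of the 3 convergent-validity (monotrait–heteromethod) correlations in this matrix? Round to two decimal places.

Convergent values: 0.82, 0.59, 0.61; mean = 2.02/3 = 0.67.

0.67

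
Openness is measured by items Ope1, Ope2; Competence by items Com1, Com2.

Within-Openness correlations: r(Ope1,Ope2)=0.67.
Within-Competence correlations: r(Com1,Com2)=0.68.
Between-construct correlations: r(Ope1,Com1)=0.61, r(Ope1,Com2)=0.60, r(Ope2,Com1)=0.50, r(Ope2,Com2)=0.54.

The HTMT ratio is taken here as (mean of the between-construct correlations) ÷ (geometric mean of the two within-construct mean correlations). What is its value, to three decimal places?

Mean between = 2.25/4 = 0.5625.
Mean within-Ope = 0.67/1 = 0.6700; mean within-Com = 0.68/1 = 0.6800.
Geometric mean = √(0.6700 × 0.6800) = 0.6750.
HTMT = 0.5625 / 0.6750 = 0.833.

0.833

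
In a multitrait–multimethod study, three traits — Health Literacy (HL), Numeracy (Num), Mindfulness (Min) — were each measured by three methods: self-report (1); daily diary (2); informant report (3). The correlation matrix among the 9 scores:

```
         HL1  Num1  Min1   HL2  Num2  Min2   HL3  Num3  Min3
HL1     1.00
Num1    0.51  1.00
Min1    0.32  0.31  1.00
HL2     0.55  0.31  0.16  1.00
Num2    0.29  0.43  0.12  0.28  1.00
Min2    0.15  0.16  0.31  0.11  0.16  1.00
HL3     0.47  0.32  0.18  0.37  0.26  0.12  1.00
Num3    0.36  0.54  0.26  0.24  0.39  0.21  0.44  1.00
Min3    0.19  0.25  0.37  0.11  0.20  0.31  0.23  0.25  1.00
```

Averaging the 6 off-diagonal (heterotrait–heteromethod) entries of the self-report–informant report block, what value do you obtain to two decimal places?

0.26

HTHM values (method 1 × method 3): 0.36, 0.19, 0.32, 0.25, 0.18, 0.26; mean = 1.56/6 = 0.26.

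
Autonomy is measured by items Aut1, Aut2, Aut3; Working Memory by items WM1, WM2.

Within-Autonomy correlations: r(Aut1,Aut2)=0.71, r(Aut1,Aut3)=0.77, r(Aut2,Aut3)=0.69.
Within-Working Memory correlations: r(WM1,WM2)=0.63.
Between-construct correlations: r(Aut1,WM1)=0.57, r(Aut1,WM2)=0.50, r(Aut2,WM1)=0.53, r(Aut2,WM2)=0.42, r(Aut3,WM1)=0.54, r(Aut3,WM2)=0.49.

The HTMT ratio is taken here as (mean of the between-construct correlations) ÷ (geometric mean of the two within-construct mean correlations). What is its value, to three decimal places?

Between-construct mean = 3.05/6 = 0.5083.
Mean within-Aut = 2.17/3 = 0.7233; mean within-WM = 0.63/1 = 0.6300.
Geometric mean = √(0.7233 × 0.6300) = 0.6750.
HTMT = 0.5083 / 0.6750 = 0.753.

0.753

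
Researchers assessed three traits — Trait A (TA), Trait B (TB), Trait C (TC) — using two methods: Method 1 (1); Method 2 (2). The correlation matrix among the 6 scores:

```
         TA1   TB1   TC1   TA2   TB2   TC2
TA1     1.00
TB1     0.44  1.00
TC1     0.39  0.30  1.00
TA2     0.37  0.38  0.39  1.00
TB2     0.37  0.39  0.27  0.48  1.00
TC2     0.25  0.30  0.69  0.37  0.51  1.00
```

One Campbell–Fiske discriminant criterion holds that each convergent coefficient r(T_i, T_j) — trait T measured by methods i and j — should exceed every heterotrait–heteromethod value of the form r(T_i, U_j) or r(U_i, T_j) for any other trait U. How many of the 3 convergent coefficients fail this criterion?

Convergent coefficients and their comparison sets:
TA (methods 1·2): 0.37 vs {0.37, 0.38, 0.25, 0.39} → fail.
TB (methods 1·2): 0.39 vs {0.38, 0.37, 0.30, 0.27} → pass.
TC (methods 1·2): 0.69 vs {0.39, 0.25, 0.27, 0.30} → pass.
1 of 3 fail.

1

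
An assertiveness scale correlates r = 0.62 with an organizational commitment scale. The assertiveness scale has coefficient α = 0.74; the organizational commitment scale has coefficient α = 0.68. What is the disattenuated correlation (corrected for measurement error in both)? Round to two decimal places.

0.87

r_true = r_obs / √(r_xx · r_yy) = 0.62 / √(0.74 × 0.68) = 0.62 / √0.5032 = 0.62 / 0.7094 ≈ 0.87.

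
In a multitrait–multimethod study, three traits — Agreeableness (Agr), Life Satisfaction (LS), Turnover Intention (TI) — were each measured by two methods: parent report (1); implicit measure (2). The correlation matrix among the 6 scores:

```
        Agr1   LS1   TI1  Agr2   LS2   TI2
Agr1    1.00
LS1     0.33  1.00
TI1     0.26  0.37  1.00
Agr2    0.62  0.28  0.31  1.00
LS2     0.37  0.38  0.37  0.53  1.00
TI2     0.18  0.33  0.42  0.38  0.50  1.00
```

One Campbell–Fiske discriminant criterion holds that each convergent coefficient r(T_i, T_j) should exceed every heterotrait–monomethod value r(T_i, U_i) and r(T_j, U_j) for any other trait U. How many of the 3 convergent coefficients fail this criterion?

Each convergent coefficient versus the relevant comparison correlations:
Agr (methods 1·2): 0.62 vs {0.33, 0.53, 0.26, 0.38} → pass.
LS (methods 1·2): 0.38 vs {0.33, 0.53, 0.37, 0.50} → fail.
TI (methods 1·2): 0.42 vs {0.26, 0.38, 0.37, 0.50} → fail.
2 of 3 fail.

2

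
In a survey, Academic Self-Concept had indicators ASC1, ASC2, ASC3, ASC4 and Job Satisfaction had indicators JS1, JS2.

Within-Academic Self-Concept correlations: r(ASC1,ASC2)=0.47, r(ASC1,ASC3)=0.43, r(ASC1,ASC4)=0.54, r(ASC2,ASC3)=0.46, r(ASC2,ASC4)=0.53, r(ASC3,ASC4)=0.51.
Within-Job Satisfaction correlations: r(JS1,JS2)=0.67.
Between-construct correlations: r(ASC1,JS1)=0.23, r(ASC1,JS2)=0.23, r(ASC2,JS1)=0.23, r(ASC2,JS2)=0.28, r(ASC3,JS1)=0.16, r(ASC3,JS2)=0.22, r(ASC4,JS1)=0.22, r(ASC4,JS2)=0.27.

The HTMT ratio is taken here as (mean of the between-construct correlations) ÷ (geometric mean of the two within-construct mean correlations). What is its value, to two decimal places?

0.40

Mean between = 1.84/8 = 0.2300.
Mean within-ASC = 2.94/6 = 0.4900; mean within-JS = 0.67/1 = 0.6700.
Geometric mean = √(0.4900 × 0.6700) = 0.5730.
HTMT = 0.2300 / 0.5730 = 0.40.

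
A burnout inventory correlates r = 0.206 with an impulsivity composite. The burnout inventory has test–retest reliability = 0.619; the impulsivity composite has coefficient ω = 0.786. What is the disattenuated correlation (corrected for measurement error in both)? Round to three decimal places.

r_true = r_obs / √(r_xx · r_yy) = 0.206 / √(0.619 × 0.786) = 0.206 / √0.486534 = 0.206 / 0.6975 ≈ 0.295.

0.295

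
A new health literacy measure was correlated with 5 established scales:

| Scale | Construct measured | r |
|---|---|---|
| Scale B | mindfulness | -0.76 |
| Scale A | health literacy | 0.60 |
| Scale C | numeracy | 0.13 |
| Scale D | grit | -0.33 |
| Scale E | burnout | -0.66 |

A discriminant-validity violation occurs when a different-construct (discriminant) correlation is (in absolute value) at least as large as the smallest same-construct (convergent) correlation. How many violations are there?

2

Convergent (same construct = health literacy): Scale A.
Smallest convergent = 0.60. Discriminant |r|: 0.76, 0.13, 0.33, 0.66; count ≥ 0.60 → 2.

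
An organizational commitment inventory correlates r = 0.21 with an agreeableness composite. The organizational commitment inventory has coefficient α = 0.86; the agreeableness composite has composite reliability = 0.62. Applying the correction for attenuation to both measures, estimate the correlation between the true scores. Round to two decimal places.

0.29

r_true = r_obs / √(r_xx · r_yy) = 0.21 / √(0.86 × 0.62) = 0.21 / √0.5332 = 0.21 / 0.7302 ≈ 0.29.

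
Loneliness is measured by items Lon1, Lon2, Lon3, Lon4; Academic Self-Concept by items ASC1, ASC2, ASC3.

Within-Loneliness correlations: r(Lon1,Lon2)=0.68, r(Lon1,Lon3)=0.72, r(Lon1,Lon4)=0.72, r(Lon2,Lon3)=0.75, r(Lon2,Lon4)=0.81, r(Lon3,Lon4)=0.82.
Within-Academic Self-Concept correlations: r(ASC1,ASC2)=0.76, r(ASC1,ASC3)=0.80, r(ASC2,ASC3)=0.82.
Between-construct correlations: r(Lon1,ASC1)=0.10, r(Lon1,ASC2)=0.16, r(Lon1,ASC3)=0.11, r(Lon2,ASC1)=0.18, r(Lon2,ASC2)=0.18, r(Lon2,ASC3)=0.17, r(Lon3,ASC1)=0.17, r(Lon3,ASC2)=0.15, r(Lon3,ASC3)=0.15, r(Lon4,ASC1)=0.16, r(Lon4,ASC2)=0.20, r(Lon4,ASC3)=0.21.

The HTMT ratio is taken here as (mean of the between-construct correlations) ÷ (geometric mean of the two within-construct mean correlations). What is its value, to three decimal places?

Mean heterotrait r = 1.94/12 = 0.1617.
Mean within-Lon = 4.50/6 = 0.7500; mean within-ASC = 2.38/3 = 0.7933.
Geometric mean = √(0.7500 × 0.7933) = 0.7713.
HTMT = 0.1617 / 0.7713 = 0.210.

0.210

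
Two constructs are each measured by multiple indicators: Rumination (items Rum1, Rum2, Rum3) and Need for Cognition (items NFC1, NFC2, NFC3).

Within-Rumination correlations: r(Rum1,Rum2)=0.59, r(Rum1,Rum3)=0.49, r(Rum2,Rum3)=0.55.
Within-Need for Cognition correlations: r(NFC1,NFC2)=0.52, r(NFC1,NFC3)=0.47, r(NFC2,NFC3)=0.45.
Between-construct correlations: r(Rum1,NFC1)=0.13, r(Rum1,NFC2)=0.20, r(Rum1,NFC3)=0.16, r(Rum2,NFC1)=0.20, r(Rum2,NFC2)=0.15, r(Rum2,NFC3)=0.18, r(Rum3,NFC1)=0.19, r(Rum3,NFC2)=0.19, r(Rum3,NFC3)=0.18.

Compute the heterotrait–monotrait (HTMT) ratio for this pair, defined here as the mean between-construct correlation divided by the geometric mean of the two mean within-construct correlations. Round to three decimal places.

0.344

Mean heterotrait r = 1.58/9 = 0.1756.
Mean within-Rum = 1.63/3 = 0.5433; mean within-NFC = 1.44/3 = 0.4800.
Geometric mean = √(0.5433 × 0.4800) = 0.5107.
HTMT = 0.1756 / 0.5107 = 0.344.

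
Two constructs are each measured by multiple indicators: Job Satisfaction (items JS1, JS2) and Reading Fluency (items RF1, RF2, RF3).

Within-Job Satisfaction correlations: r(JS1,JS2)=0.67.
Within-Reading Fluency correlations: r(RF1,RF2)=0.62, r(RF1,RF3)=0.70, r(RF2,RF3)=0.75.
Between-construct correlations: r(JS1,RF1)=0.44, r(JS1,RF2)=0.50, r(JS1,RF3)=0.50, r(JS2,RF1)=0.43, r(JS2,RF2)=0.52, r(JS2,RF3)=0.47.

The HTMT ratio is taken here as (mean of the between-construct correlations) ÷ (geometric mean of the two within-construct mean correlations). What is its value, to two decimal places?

Mean heterotrait r = 2.86/6 = 0.4767.
Mean within-JS = 0.67/1 = 0.6700; mean within-RF = 2.07/3 = 0.6900.
Geometric mean = √(0.6700 × 0.6900) = 0.6799.
HTMT = 0.4767 / 0.6799 = 0.70.

0.70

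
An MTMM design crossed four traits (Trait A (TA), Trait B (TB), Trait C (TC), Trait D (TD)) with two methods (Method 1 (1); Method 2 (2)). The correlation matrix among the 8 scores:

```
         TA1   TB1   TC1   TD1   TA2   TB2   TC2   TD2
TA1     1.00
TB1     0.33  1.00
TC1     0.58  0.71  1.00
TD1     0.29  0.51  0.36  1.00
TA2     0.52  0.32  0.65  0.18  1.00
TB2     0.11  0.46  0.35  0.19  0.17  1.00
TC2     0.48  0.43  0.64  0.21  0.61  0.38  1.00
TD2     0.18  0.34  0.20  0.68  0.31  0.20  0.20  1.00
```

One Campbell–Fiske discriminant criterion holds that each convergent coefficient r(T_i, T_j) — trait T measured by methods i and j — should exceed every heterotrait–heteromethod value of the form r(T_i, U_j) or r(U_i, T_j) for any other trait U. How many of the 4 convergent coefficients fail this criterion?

Convergent coefficients and their comparison sets:
TA (methods 1·2): 0.52 vs {0.11, 0.32, 0.48, 0.65, 0.18, 0.18} → fail.
TB (methods 1·2): 0.46 vs {0.32, 0.11, 0.43, 0.35, 0.34, 0.19} → pass.
TC (methods 1·2): 0.64 vs {0.65, 0.48, 0.35, 0.43, 0.20, 0.21} → fail.
TD (methods 1·2): 0.68 vs {0.18, 0.18, 0.19, 0.34, 0.21, 0.20} → pass.
2 of 4 fail.

2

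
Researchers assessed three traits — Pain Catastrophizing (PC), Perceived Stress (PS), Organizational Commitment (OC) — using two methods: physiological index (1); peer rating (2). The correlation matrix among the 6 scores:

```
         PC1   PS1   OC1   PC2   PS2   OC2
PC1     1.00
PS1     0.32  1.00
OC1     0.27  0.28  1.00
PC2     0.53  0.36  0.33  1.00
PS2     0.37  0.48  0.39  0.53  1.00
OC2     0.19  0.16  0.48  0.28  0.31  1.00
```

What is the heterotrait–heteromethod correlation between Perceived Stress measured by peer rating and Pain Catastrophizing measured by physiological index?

0.37

Different traits and methods: r(PS2, PC1) = 0.37.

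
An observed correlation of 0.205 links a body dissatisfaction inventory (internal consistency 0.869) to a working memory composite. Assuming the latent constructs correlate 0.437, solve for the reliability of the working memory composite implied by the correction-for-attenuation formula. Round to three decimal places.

r_true = r_obs / √(r_xx · r_yy) ⇒ 0.437 = 0.205 / √(0.869 · r_yy).
√(0.869 · r_yy) = 0.205 / 0.437 = 0.4691; 0.869 · r_yy = 0.2201; r_yy = 0.2201 / 0.869 ≈ 0.253.

0.253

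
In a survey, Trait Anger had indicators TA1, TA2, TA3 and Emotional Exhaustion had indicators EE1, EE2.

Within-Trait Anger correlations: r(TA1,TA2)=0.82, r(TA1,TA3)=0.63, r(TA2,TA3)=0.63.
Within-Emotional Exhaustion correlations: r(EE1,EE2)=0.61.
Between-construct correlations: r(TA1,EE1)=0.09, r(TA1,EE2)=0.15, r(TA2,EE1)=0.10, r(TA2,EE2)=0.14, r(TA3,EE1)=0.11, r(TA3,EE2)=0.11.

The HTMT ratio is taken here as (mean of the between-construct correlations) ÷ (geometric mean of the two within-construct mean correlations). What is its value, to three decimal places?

Between-construct mean = 0.70/6 = 0.1167.
Mean within-TA = 2.08/3 = 0.6933; mean within-EE = 0.61/1 = 0.6100.
Geometric mean = √(0.6933 × 0.6100) = 0.6503.
HTMT = 0.1167 / 0.6503 = 0.179.

0.179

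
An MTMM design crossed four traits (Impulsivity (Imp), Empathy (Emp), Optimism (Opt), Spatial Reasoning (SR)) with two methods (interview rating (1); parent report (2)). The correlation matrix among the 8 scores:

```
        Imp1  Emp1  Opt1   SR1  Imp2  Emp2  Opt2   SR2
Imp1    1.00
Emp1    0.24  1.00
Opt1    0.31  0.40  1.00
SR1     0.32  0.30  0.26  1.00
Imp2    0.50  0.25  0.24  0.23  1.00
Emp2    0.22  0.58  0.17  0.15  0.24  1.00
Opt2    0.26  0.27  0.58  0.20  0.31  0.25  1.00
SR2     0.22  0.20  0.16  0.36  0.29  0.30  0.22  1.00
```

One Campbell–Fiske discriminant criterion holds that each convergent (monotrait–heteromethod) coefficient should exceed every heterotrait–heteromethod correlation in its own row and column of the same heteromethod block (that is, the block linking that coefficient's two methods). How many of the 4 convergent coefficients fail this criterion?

Each convergent coefficient versus the relevant comparison correlations:
Imp (methods 1·2): 0.50 vs {0.22, 0.25, 0.26, 0.24, 0.22, 0.23} → pass.
Emp (methods 1·2): 0.58 vs {0.25, 0.22, 0.27, 0.17, 0.20, 0.15} → pass.
Opt (methods 1·2): 0.58 vs {0.24, 0.26, 0.17, 0.27, 0.16, 0.20} → pass.
SR (methods 1·2): 0.36 vs {0.23, 0.22, 0.15, 0.20, 0.20, 0.16} → pass.
0 of 4 fail.

0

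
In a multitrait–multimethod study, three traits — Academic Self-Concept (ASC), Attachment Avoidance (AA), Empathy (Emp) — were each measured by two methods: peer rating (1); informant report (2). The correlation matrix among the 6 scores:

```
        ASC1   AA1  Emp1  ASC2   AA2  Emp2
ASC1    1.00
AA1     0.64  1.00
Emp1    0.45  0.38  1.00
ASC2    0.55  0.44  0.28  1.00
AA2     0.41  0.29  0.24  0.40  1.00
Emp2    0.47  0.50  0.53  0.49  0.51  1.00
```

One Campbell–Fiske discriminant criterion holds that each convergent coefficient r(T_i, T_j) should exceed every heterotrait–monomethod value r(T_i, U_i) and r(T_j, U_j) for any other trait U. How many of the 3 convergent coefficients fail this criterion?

Each convergent coefficient versus the relevant comparison correlations:
ASC (methods 1·2): 0.55 vs {0.64, 0.40, 0.45, 0.49} → fail.
AA (methods 1·2): 0.29 vs {0.64, 0.40, 0.38, 0.51} → fail.
Emp (methods 1·2): 0.53 vs {0.45, 0.49, 0.38, 0.51} → pass.
2 of 3 fail.

2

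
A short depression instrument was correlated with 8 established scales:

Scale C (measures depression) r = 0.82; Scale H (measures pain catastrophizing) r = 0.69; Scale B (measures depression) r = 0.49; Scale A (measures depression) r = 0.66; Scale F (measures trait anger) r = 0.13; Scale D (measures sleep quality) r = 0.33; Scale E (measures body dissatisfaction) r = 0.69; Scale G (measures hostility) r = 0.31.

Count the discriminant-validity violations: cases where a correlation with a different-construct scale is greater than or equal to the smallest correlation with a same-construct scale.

2

Convergent (same construct = depression): Scale C, Scale B, Scale A.
Smallest convergent = 0.49. Discriminant values: 0.69, 0.13, 0.33, 0.69, 0.31; count ≥ 0.49 → 2.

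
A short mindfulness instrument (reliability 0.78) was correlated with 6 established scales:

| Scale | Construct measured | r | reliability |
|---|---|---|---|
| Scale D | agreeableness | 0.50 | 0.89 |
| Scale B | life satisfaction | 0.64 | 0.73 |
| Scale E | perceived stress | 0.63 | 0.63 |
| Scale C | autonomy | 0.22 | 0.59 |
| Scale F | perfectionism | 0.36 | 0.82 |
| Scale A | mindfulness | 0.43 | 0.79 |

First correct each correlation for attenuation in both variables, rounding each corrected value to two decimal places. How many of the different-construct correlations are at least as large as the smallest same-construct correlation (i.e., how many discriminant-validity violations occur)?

Disattenuated r (r / √(r_scale · r_new)):
  Scale D (disc): 0.50 / √(0.89·0.78) = 0.60
  Scale B (disc): 0.64 / √(0.73·0.78) = 0.85
  Scale E (disc): 0.63 / √(0.63·0.78) = 0.90
  Scale C (disc): 0.22 / √(0.59·0.78) = 0.32
  Scale F (disc): 0.36 / √(0.82·0.78) = 0.45
  Scale A (conv): 0.43 / √(0.79·0.78) = 0.55
Smallest convergent = 0.55. Discriminant values: 0.60, 0.85, 0.90, 0.32, 0.45; count ≥ 0.55 → 3.

3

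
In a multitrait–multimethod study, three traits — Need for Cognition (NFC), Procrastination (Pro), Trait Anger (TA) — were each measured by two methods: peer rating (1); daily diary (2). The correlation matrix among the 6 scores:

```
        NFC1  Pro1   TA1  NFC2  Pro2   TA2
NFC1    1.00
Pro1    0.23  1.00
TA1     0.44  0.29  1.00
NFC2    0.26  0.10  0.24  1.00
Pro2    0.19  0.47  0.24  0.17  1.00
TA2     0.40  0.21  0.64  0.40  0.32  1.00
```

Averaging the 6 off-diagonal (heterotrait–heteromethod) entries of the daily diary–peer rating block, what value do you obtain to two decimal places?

0.23

HTHM values (method 2 × method 1): 0.10, 0.24, 0.19, 0.24, 0.40, 0.21; mean = 1.38/6 = 0.23.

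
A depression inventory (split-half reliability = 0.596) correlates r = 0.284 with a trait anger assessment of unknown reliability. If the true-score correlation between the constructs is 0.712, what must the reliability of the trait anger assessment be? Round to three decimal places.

r_true = r_obs / √(r_xx · r_yy) ⇒ 0.712 = 0.284 / √(0.596 · r_yy).
√(0.596 · r_yy) = 0.284 / 0.712 = 0.3989; 0.596 · r_yy = 0.1591; r_yy = 0.1591 / 0.596 ≈ 0.267.

0.267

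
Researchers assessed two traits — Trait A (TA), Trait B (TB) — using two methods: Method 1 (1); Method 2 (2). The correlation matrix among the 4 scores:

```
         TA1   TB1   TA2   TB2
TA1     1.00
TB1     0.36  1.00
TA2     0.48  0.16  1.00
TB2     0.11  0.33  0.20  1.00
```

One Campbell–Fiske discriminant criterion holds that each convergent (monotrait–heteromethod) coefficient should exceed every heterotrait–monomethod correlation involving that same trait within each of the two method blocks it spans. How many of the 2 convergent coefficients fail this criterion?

Checking each validity diagonal entry against its comparison values:
TA (methods 1·2): 0.48 vs {0.36, 0.20} → pass.
TB (methods 1·2): 0.33 vs {0.36, 0.20} → fail.
1 of 2 fail.

1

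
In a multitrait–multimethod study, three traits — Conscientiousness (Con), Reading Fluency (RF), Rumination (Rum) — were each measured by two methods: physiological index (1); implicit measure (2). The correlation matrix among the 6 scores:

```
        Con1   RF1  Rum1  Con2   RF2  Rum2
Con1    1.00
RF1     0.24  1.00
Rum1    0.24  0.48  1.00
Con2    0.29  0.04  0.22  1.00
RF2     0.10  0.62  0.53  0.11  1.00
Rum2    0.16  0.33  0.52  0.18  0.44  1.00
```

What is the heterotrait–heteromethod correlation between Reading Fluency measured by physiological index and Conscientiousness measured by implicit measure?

Different traits and methods: r(RF1, Con2) = 0.04.

0.04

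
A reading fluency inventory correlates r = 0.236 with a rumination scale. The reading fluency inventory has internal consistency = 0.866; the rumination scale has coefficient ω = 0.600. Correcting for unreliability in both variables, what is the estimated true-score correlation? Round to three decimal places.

0.327

r_true = r_obs / √(r_xx · r_yy) = 0.236 / √(0.866 × 0.600) = 0.236 / √0.519600 = 0.236 / 0.7208 ≈ 0.327.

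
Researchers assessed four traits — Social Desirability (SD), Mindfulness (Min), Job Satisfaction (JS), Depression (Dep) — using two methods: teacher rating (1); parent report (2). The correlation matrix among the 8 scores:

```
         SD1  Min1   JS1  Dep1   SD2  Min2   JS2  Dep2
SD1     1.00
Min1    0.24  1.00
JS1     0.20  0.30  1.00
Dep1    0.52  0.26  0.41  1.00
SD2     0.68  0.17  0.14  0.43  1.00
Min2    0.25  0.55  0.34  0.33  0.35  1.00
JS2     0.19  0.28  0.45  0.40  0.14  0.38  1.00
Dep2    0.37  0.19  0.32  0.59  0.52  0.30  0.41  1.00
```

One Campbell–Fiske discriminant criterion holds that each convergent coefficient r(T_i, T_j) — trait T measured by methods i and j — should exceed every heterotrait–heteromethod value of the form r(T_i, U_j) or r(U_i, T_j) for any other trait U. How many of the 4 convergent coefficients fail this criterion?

Each convergent coefficient versus the relevant comparison correlations:
SD (methods 1·2): 0.68 vs {0.25, 0.17, 0.19, 0.14, 0.37, 0.43} → pass.
Min (methods 1·2): 0.55 vs {0.17, 0.25, 0.28, 0.34, 0.19, 0.33} → pass.
JS (methods 1·2): 0.45 vs {0.14, 0.19, 0.34, 0.28, 0.32, 0.40} → pass.
Dep (methods 1·2): 0.59 vs {0.43, 0.37, 0.33, 0.19, 0.40, 0.32} → pass.
0 of 4 fail.

0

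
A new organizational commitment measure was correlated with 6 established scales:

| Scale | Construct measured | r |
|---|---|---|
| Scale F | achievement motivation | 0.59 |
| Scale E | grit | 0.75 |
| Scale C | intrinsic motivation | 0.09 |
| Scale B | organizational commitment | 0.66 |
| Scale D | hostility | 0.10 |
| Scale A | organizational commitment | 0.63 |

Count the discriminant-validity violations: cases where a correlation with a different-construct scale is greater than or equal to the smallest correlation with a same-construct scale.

1

Convergent (same construct = organizational commitment): Scale B, Scale A.
Smallest convergent = 0.63. Discriminant values: 0.59, 0.75, 0.09, 0.10; count ≥ 0.63 → 1.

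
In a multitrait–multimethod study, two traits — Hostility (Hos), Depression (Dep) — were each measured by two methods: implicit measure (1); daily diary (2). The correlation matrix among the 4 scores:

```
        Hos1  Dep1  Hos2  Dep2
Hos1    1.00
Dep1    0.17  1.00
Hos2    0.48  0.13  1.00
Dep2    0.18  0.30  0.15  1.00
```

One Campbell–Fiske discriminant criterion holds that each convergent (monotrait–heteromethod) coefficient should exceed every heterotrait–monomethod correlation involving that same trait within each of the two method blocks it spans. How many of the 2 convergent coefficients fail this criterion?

Checking each validity diagonal entry against its comparison values:
Hos (methods 1·2): 0.48 vs {0.17, 0.15} → pass.
Dep (methods 1·2): 0.30 vs {0.17, 0.15} → pass.
0 of 2 fail.

0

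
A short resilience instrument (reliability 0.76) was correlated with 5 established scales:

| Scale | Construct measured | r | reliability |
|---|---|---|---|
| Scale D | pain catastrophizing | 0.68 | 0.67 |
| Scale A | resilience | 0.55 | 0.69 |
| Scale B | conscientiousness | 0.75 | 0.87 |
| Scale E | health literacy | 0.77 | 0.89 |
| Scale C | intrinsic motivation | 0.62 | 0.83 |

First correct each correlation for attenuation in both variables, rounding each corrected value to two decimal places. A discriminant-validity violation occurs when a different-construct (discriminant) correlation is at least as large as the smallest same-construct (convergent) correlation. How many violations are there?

Disattenuated r (r / √(r_scale · r_new)):
  Scale D (disc): 0.68 / √(0.67·0.76) = 0.95
  Scale A (conv): 0.55 / √(0.69·0.76) = 0.76
  Scale B (disc): 0.75 / √(0.87·0.76) = 0.92
  Scale E (disc): 0.77 / √(0.89·0.76) = 0.94
  Scale C (disc): 0.62 / √(0.83·0.76) = 0.78
Smallest convergent = 0.76. Discriminant values: 0.95, 0.92, 0.94, 0.78; count ≥ 0.76 → 4.

4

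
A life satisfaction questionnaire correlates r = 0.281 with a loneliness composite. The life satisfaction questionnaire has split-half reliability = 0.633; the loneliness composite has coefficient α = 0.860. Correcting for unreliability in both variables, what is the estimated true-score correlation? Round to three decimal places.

0.381

r_true = r_obs / √(r_xx · r_yy) = 0.281 / √(0.633 × 0.860) = 0.281 / √0.544380 = 0.281 / 0.7378 ≈ 0.381.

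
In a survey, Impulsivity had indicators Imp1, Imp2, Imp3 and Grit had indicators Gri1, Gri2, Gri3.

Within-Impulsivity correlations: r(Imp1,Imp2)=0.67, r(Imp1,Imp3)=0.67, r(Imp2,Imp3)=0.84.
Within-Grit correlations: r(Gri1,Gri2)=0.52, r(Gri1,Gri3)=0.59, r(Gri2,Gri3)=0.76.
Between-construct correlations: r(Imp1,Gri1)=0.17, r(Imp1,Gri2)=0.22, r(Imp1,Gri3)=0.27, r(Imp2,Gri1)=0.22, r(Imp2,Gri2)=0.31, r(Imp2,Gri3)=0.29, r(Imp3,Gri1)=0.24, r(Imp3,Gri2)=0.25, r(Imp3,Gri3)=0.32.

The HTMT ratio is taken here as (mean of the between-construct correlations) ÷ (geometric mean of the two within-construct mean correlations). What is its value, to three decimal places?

Between-construct mean = 2.29/9 = 0.2544.
Mean within-Imp = 2.18/3 = 0.7267; mean within-Gri = 1.87/3 = 0.6233.
Geometric mean = √(0.7267 × 0.6233) = 0.6730.
HTMT = 0.2544 / 0.6730 = 0.378.

0.378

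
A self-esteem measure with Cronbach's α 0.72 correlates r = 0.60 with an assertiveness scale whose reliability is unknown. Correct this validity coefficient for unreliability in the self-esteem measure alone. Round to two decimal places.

0.71

Single correction: r_c = r_obs / √r_xx = 0.60 / √0.72 = 0.60 / 0.8485 ≈ 0.71.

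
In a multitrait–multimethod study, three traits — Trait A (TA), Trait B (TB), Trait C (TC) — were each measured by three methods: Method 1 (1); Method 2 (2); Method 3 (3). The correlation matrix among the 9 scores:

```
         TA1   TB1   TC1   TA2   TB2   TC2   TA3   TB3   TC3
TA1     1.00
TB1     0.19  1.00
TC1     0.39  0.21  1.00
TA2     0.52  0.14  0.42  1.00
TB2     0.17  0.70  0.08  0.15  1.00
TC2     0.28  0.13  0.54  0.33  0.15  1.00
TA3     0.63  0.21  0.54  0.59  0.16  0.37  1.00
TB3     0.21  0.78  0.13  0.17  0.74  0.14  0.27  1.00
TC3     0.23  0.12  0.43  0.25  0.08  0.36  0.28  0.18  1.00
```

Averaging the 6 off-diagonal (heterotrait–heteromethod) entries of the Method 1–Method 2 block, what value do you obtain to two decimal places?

0.20

HTHM values (method 1 × method 2): 0.17, 0.28, 0.14, 0.13, 0.42, 0.08; mean = 1.22/6 = 0.20.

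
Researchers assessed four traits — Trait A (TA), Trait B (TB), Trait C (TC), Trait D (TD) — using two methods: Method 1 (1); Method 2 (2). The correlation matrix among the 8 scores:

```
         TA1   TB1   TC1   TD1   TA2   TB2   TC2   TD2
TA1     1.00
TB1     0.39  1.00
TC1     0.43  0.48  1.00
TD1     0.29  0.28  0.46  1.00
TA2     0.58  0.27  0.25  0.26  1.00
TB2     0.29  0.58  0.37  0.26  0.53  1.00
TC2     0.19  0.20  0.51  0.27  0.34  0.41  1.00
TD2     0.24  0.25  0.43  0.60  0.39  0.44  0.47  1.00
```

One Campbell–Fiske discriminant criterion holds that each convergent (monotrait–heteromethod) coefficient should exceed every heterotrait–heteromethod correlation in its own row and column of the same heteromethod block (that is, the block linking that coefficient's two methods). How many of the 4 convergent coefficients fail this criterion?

0

Each convergent coefficient versus the relevant comparison correlations:
TA (methods 1·2): 0.58 vs {0.29, 0.27, 0.19, 0.25, 0.24, 0.26} → pass.
TB (methods 1·2): 0.58 vs {0.27, 0.29, 0.20, 0.37, 0.25, 0.26} → pass.
TC (methods 1·2): 0.51 vs {0.25, 0.19, 0.37, 0.20, 0.43, 0.27} → pass.
TD (methods 1·2): 0.60 vs {0.26, 0.24, 0.26, 0.25, 0.27, 0.43} → pass.
0 of 4 fail.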